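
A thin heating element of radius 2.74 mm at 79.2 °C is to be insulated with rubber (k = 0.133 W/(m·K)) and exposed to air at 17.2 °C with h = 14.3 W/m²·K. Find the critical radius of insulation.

r_cr = 0.930 cm

For a cylinder, r_cr = k_ins/h = 0.133/14.3 = 0.00930 m = 0.930 cm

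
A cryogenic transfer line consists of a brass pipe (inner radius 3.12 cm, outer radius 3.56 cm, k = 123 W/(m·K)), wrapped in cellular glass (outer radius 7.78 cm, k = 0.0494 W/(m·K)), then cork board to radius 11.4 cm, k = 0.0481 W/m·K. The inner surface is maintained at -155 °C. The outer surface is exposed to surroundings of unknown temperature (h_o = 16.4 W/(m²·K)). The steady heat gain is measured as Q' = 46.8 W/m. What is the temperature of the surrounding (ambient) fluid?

Sum the resistances:
  R'_brass = ln(0.0356/0.0312)/(2πk) = 0.1319/(2π·123) = 1.707×10^-4 m·K/W
  R'_cellular glass = ln(0.0778/0.0356)/(2πk) = 0.7818/(2π·0.0494) = 2.519 m·K/W
  R'_cork board = ln(0.114/0.0778)/(2πk) = 0.3821/(2π·0.0481) = 1.264 m·K/W
  R'_conv,out = 1/(2πr h) = 1/(2π·0.114·16.4) = 0.08513 m·K/W
ΣR = 3.868 m·K/W
ΔT = Q'·ΣR = 46.8 × 3.868 = 181.0 K
Heat flows inward, so T_out = T_in + ΔT = -155 + 181.0 = 26.0 °C

T_out = 26.0 °C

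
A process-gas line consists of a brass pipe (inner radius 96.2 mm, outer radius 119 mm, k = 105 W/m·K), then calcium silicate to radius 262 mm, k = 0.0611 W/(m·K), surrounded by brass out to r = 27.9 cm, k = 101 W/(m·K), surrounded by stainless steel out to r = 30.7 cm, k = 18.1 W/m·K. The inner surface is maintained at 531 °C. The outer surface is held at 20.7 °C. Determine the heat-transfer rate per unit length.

Q' = 248 W/m

Treat each layer as a resistance in series:
  R'_brass = ln(0.119/0.0962)/(2πk) = 0.2127/(2π·105) = 3.224×10^-4 m·K/W
  R'_calcium silicate = ln(0.262/0.119)/(2πk) = 0.7892/(2π·0.0611) = 2.056 m·K/W
  R'_brass = ln(0.279/0.262)/(2πk) = 0.06287/(2π·101) = 9.907×10^-5 m·K/W
  R'_stainless steel = ln(0.307/0.279)/(2πk) = 0.09564/(2π·18.1) = 8.409×10^-4 m·K/W
ΣR = 3.224×10^-4 + 2.056 + 9.907×10^-5 + 8.409×10^-4 = 2.057 m·K/W
Q' = ΔT/ΣR = (531 °C − 20.7 °C)/2.057 = 248 W/m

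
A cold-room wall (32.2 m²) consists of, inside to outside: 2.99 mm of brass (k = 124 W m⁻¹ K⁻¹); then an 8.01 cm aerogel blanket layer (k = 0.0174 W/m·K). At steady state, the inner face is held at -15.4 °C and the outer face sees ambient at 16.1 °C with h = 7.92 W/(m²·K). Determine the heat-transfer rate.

Q = 214 W

Resistance network (inner→outer):
  R_brass = L/(kA) = 0.00299/(124·32.2) = 7.488×10^-7 K/W
  R_aerogel blanket = L/(kA) = 0.0801/(0.0174·32.2) = 0.1430 K/W
  R_conv,out = 1/(hA) = 1/(7.92·32.2) = 0.003921 K/W
ΣR = 7.488×10^-7 + 0.1430 + 0.003921 = 0.1469 K/W
Q = ΔT/ΣR = (-15.4 °C − 16.1 °C)/0.1469 = -214 W
(Negative Q ⇒ heat flows inward; heat gain = 214 W.)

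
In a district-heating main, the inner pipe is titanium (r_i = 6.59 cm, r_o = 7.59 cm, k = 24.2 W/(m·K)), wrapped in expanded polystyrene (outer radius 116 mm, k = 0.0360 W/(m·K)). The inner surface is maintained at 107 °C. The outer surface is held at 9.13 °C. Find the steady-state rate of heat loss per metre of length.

Q' = 52.2 W/m

Treat each layer as a resistance in series:
  R'_titanium = ln(0.0759/0.0659)/(2πk) = 0.1413/(2π·24.2) = 9.291×10^-4 m·K/W
  R'_expanded polystyrene = ln(0.116/0.0759)/(2πk) = 0.4242/(2π·0.0360) = 1.875 m·K/W
ΣR = 9.291×10^-4 + 1.875 = 1.876 m·K/W
Q' = ΔT/ΣR = (107 °C − 9.13 °C)/1.876 = 52.2 W/m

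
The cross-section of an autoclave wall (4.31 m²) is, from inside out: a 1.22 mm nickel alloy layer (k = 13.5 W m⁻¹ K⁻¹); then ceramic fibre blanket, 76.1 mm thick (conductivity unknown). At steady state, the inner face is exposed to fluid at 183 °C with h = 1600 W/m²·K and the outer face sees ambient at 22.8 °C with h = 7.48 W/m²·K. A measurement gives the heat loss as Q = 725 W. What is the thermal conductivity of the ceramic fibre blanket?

ΣR = ΔT/Q = |183 − 22.8|/725 = 0.2210 K/W
Known resistances:
  R_conv,in = 1/(hA) = 1/(1600·4.31) = 1.450×10^-4 K/W
  R_nickel alloy = L/(kA) = 0.00122/(13.5·4.31) = 2.097×10^-5 K/W
  R_conv,out = 1/(hA) = 1/(7.48·4.31) = 0.03102 K/W
R_ceramic fibre blanket = ΣR − ΣR_known = 0.2210 − 0.03119 = 0.1898 K/W
L/(kA) = 0.1898 ⇒ k = 0.0761/(0.1898·4.31) = 0.0930 W/m·K

k = 0.0930 W/m·K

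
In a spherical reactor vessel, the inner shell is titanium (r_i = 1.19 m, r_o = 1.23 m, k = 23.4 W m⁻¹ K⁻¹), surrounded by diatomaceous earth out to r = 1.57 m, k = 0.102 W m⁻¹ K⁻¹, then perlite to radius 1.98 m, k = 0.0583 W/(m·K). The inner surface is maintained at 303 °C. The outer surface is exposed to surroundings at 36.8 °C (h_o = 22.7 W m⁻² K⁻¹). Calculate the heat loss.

Q = 836 W

Treat each layer as a resistance in series:
  R_titanium = (1/1.19 − 1/1.23)/(4πk) = 0.02733/(4π·23.4) = 9.294×10^-5 K/W
  R_diatomaceous earth = (1/1.23 − 1/1.57)/(4πk) = 0.1761/(4π·0.102) = 0.1374 K/W
  R_perlite = (1/1.57 − 1/1.98)/(4πk) = 0.1319/(4π·0.0583) = 0.1800 K/W
  R_conv,out = 1/(4πr²h) = 1/(4π·1.98²·22.7) = 8.942×10^-4 K/W
ΣR = 9.294×10^-5 + 0.1374 + 0.1800 + 8.942×10^-4 = 0.3184 K/W
Q = ΔT/ΣR = (303 °C − 36.8 °C)/0.3184 = 836 W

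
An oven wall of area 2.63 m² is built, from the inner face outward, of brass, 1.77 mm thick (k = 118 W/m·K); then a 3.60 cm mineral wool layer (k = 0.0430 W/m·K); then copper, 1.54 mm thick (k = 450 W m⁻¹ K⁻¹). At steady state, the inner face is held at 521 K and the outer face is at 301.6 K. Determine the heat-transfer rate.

Treat each layer as a resistance in series:
  R_brass = L/(kA) = 0.00177/(118·2.63) = 5.703×10^-6 K/W
  R_mineral wool = L/(kA) = 0.0360/(0.0430·2.63) = 0.3183 K/W
  R_copper = L/(kA) = 0.00154/(450·2.63) = 1.301×10^-6 K/W
ΣR = 5.703×10^-6 + 0.3183 + 1.301×10^-6 = 0.3183 K/W
Q = ΔT/ΣR = (521 K − 301.6 K)/0.3183 = 689 W

Q = 689 W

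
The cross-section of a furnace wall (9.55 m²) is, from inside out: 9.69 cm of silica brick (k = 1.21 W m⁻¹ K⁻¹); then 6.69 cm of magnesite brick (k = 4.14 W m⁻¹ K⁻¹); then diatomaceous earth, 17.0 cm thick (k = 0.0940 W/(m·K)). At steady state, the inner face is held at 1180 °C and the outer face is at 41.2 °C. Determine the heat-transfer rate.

Q = 5.71 kW

Series thermal resistances, inner to outer:
  R_silica brick = L/(kA) = 0.0969/(1.21·9.55) = 0.008386 K/W
  R_magnesite brick = L/(kA) = 0.0669/(4.14·9.55) = 0.001692 K/W
  R_diatomaceous earth = L/(kA) = 0.170/(0.0940·9.55) = 0.1894 K/W
ΣR = 0.008386 + 0.001692 + 0.1894 = 0.1995 K/W
Q = ΔT/ΣR = (1180 °C − 41.2 °C)/0.1995 = 5710 W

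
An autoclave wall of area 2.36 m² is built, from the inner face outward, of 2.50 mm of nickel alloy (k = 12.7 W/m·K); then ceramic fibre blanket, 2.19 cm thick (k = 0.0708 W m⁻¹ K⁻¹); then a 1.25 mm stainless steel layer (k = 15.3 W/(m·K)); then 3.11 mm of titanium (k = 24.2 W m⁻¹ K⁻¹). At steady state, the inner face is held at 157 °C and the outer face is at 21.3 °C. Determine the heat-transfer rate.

Treat each layer as a resistance in series:
  R_nickel alloy = L/(kA) = 0.00250/(12.7·2.36) = 8.341×10^-5 K/W
  R_ceramic fibre blanket = L/(kA) = 0.0219/(0.0708·2.36) = 0.1311 K/W
  R_stainless steel = L/(kA) = 0.00125/(15.3·2.36) = 3.462×10^-5 K/W
  R_titanium = L/(kA) = 0.00311/(24.2·2.36) = 5.445×10^-5 K/W
ΣR = 8.341×10^-5 + 0.1311 + 3.462×10^-5 + 5.445×10^-5 = 0.1313 K/W
Q = ΔT/ΣR = (157 °C − 21.3 °C)/0.1313 = 1030 W

Q = 1030 W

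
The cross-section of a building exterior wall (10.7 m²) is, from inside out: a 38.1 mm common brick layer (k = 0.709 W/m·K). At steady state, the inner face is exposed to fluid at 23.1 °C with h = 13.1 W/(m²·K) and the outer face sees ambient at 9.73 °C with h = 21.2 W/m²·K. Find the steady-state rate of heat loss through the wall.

Q = 807 W

Treat each layer as a resistance in series:
  R_conv,in = 1/(hA) = 1/(13.1·10.7) = 0.007134 K/W
  R_common brick = L/(kA) = 0.0381/(0.709·10.7) = 0.005022 K/W
  R_conv,out = 1/(hA) = 1/(21.2·10.7) = 0.004408 K/W
ΣR = 0.007134 + 0.005022 + 0.004408 = 0.01656 K/W
Q = ΔT/ΣR = (23.1 °C − 9.73 °C)/0.01656 = 807 W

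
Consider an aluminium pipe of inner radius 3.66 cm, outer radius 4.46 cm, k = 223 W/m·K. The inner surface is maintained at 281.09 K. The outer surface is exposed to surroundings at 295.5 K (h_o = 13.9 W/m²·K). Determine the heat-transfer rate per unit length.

Q' = 56.1 W/m

Resistance network (inner→outer):
  R'_aluminium = ln(0.0446/0.0366)/(2πk) = 0.1977/(2π·223) = 1.411×10^-4 m·K/W
  R'_conv,out = 1/(2πr h) = 1/(2π·0.0446·13.9) = 0.2567 m·K/W
ΣR = 1.411×10^-4 + 0.2567 = 0.2568 m·K/W
Q' = ΔT/ΣR = (281.09 K − 295.5 K)/0.2568 = -56.1 W/m
(Negative Q' ⇒ heat flows inward; heat gain = 56.1 W/m.)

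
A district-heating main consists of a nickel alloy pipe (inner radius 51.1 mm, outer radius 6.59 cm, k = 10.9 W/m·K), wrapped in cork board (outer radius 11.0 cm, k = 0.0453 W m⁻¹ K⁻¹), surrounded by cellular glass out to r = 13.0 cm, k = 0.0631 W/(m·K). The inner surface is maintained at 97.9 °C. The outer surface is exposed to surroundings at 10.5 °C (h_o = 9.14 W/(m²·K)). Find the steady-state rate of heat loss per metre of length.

Treat each layer as a resistance in series:
  R'_nickel alloy = ln(0.0659/0.0511)/(2πk) = 0.2544/(2π·10.9) = 0.003714 m·K/W
  R'_cork board = ln(0.110/0.0659)/(2πk) = 0.5123/(2π·0.0453) = 1.800 m·K/W
  R'_cellular glass = ln(0.130/0.110)/(2πk) = 0.1671/(2π·0.0631) = 0.4214 m·K/W
  R'_conv,out = 1/(2πr h) = 1/(2π·0.130·9.14) = 0.1339 m·K/W
ΣR = 0.003714 + 1.800 + 0.4214 + 0.1339 = 2.359 m·K/W
Q' = ΔT/ΣR = (97.9 °C − 10.5 °C)/2.359 = 37.0 W/m

Q' = 37.0 W/m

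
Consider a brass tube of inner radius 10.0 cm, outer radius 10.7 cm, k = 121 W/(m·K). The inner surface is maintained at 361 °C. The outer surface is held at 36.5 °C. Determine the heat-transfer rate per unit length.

Q' = 2πk·ΔT/ln(r₂/r₁) = 2π × 121 × 324.5 / ln(0.107/0.100) = 3.65×10^6 W/m

Q' = 3650 kW/m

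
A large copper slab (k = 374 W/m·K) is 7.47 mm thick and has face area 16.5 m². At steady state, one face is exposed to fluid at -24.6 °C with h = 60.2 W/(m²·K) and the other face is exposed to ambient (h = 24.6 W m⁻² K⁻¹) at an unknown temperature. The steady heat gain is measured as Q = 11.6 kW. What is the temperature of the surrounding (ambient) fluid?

T_out = 15.7 °C

Sum the resistances:
  R_conv,in = 1/(hA) = 1/(60.2·16.5) = 0.001007 K/W
  R_copper = L/(kA) = 0.00747/(374·16.5) = 1.211×10^-6 K/W
  R_conv,out = 1/(hA) = 1/(24.6·16.5) = 0.002464 K/W
ΣR = 0.003472 K/W
ΔT = Q·ΣR = 11600 × 0.003472 = 40.28 K
Heat flows inward, so T_out = T_in + ΔT = -24.6 + 40.28 = 15.7 °C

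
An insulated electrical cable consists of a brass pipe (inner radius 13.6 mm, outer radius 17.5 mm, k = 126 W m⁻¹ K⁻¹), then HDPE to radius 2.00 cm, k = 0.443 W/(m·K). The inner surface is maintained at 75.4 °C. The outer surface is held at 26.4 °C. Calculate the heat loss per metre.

Q' = 1010 W/m

Resistance network (inner→outer):
  R'_brass = ln(0.0175/0.0136)/(2πk) = 0.2521/(2π·126) = 3.185×10^-4 m·K/W
  R'_HDPE = ln(0.0200/0.0175)/(2πk) = 0.1335/(2π·0.443) = 0.04797 m·K/W
ΣR = 3.185×10^-4 + 0.04797 = 0.04829 m·K/W
Q' = ΔT/ΣR = (75.4 °C − 26.4 °C)/0.04829 = 1010 W/m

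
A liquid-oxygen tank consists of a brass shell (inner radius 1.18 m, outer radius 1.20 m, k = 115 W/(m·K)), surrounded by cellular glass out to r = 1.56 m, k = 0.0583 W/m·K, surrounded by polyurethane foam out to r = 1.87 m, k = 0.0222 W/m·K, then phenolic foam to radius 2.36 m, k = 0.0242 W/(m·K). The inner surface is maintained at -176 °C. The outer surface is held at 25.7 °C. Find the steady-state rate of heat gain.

Q = 200 W

Series thermal resistances, inner to outer:
  R_brass = (1/1.18 − 1/1.20)/(4πk) = 0.01412/(4π·115) = 9.774×10^-6 K/W
  R_cellular glass = (1/1.20 − 1/1.56)/(4πk) = 0.1923/(4π·0.0583) = 0.2625 K/W
  R_polyurethane foam = (1/1.56 − 1/1.87)/(4πk) = 0.1063/(4π·0.0222) = 0.3809 K/W
  R_phenolic foam = (1/1.87 − 1/2.36)/(4πk) = 0.1110/(4π·0.0242) = 0.3651 K/W
ΣR = 9.774×10^-6 + 0.2625 + 0.3809 + 0.3651 = 1.009 K/W
Q = ΔT/ΣR = (-176 °C − 25.7 °C)/1.009 = -200 W
(Negative Q ⇒ heat flows inward; heat gain = 200 W.)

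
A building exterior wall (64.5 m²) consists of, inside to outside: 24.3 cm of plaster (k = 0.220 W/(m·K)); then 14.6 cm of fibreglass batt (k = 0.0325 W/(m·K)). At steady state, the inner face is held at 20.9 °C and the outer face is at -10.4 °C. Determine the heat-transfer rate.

Resistance network (inner→outer):
  R_plaster = L/(kA) = 0.243/(0.220·64.5) = 0.01712 K/W
  R_fibreglass batt = L/(kA) = 0.146/(0.0325·64.5) = 0.06965 K/W
ΣR = 0.01712 + 0.06965 = 0.08677 K/W
Q = ΔT/ΣR = (20.9 °C − -10.4 °C)/0.08677 = 361 W

Q = 361 W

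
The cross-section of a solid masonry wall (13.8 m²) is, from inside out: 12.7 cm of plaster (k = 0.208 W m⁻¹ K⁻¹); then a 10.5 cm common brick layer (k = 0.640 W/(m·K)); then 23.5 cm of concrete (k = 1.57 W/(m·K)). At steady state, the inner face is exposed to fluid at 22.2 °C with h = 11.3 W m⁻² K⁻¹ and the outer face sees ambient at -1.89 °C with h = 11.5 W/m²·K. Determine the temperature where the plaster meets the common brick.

Series thermal resistances, inner to outer:
  R_conv,in = 1/(hA) = 1/(11.3·13.8) = 0.006413 K/W
  R_plaster = L/(kA) = 0.127/(0.208·13.8) = 0.04424 K/W
  R_common brick = L/(kA) = 0.105/(0.640·13.8) = 0.01189 K/W
  R_concrete = L/(kA) = 0.235/(1.57·13.8) = 0.01085 K/W
  R_conv,out = 1/(hA) = 1/(11.5·13.8) = 0.006301 K/W
ΣR = 0.006413 + 0.04424 + 0.01189 + 0.01085 + 0.006301 = 0.07969 K/W
Q = ΔT/ΣR = (22.2 °C − -1.89 °C)/0.07969 = 302.3 W
From the inner boundary to the plaster/common brick interface, ΣR_partial = 0.05065 K/W.
T_interface = T_in − Q·ΣR_partial = 22.2 °C − (302.3)(0.05065) = 6.89 °C

T = 6.89 °C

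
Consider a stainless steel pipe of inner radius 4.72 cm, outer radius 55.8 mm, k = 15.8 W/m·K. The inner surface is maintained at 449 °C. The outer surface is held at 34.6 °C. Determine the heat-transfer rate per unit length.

Q' = 246 kW/m

Q' = 2πk·ΔT/ln(r₂/r₁) = 2π × 15.8 × 414.4 / ln(0.0558/0.0472) = 2.46×10^5 W/m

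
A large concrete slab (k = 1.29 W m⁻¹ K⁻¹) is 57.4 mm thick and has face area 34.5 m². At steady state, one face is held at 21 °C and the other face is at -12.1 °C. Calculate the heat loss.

Q = 25.7 kW

Q = kA·ΔT/L = 1.29 × 34.5 × |21 °C − -12.1 °C| / 0.0574 = 25700 W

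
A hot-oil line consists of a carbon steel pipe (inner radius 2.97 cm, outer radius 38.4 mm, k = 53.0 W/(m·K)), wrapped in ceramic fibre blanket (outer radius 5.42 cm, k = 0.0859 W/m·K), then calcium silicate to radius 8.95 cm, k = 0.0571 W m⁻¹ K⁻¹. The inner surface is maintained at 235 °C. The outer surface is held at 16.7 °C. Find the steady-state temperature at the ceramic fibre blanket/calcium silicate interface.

T = 166 °C

Series thermal resistances, inner to outer:
  R'_carbon steel = ln(0.0384/0.0297)/(2πk) = 0.2569/(2π·53.0) = 7.715×10^-4 m·K/W
  R'_ceramic fibre blanket = ln(0.0542/0.0384)/(2πk) = 0.3446/(2π·0.0859) = 0.6385 m·K/W
  R'_calcium silicate = ln(0.0895/0.0542)/(2πk) = 0.5016/(2π·0.0571) = 1.398 m·K/W
ΣR = 7.715×10^-4 + 0.6385 + 1.398 = 2.037 m·K/W
Q' = ΔT/ΣR = (235 °C − 16.7 °C)/2.037 = 107.2 W/m
From the inner boundary to the ceramic fibre blanket/calcium silicate interface, ΣR_partial = 0.6393 m·K/W.
T_interface = T_in − Q'·ΣR_partial = 235 °C − (107.2)(0.6393) = 166 °C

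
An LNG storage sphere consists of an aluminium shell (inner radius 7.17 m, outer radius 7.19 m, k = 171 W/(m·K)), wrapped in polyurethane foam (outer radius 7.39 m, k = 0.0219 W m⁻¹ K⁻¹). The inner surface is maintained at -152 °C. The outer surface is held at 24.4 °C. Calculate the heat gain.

Q = 12.9 kW

Series thermal resistances, inner to outer:
  R_aluminium = (1/7.17 − 1/7.19)/(4πk) = 3.880×10^-4/(4π·171) = 1.805×10^-7 K/W
  R_polyurethane foam = (1/7.19 − 1/7.39)/(4πk) = 0.003764/(4π·0.0219) = 0.01368 K/W
ΣR = 1.805×10^-7 + 0.01368 = 0.01368 K/W
Q = ΔT/ΣR = (-152 °C − 24.4 °C)/0.01368 = -12900 W
(Negative Q ⇒ heat flows inward; heat gain = 12900 W.)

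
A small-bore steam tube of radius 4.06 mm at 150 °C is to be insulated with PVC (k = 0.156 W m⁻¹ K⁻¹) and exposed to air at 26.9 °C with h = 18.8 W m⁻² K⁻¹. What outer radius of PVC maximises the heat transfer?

r_cr = 0.830 cm

For a cylinder, r_cr = k_ins/h = 0.156/18.8 = 0.00830 m = 0.830 cm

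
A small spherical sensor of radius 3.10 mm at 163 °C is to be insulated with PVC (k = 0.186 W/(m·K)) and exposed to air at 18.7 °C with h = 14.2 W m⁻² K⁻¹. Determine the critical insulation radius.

For a sphere, r_cr = 2k_ins/h = 2·0.186/14.2 = 0.0262 m = 2.62 cm

r_cr = 2.62 cm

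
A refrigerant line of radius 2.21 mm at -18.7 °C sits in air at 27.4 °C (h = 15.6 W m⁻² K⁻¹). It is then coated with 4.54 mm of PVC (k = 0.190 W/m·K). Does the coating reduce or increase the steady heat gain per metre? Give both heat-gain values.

Critical radius for a cylinder: r_cr = k/h = 0.0122 m = 1.22 cm.
Outer radius after coating: r₂ = 0.00221 + 0.00454 = 0.00675 m.
Since r₁ < r_cr and r₂ ≤ r_cr, the coating moves toward the maximum at r_cr — heat gain rises.
Bare: R = 1/(2πr₁h) = 4.616 m·K/W; Q = 46.1/4.616 = 9.99 W/m.
Coated: R = R_cond + R_conv = 2.447 m·K/W; Q = 46.1/2.447 = 18.8 W/m.

increases: 9.99 → 18.8 W/m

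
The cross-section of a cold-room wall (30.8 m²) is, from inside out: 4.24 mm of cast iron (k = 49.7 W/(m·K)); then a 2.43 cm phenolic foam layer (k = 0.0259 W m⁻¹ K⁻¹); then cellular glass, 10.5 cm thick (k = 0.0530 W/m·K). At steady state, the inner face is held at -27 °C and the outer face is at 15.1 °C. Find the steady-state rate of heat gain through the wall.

Q = 444 W

Resistance network (inner→outer):
  R_cast iron = L/(kA) = 0.00424/(49.7·30.8) = 2.770×10^-6 K/W
  R_phenolic foam = L/(kA) = 0.0243/(0.0259·30.8) = 0.03046 K/W
  R_cellular glass = L/(kA) = 0.105/(0.0530·30.8) = 0.06432 K/W
ΣR = 2.770×10^-6 + 0.03046 + 0.06432 = 0.09478 K/W
Q = ΔT/ΣR = (-27 °C − 15.1 °C)/0.09478 = -444 W
(Negative Q ⇒ heat flows inward; heat gain = 444 W.)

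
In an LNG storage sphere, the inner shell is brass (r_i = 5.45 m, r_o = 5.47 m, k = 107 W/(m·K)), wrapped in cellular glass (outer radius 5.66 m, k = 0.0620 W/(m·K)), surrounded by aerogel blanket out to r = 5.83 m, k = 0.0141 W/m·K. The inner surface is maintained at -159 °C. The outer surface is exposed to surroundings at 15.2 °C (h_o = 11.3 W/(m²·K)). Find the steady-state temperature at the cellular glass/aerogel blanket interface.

Treat each layer as a resistance in series:
  R_brass = (1/5.45 − 1/5.47)/(4πk) = 6.709×10^-4/(4π·107) = 4.989×10^-7 K/W
  R_cellular glass = (1/5.47 − 1/5.66)/(4πk) = 0.006137/(4π·0.0620) = 0.007877 K/W
  R_aerogel blanket = (1/5.66 − 1/5.83)/(4πk) = 0.005152/(4π·0.0141) = 0.02908 K/W
  R_conv,out = 1/(4πr²h) = 1/(4π·5.83²·11.3) = 2.072×10^-4 K/W
ΣR = 4.989×10^-7 + 0.007877 + 0.02908 + 2.072×10^-4 = 0.03716 K/W
Q = ΔT/ΣR = (-159 °C − 15.2 °C)/0.03716 = -4688 W
From the inner boundary to the cellular glass/aerogel blanket interface, ΣR_partial = 0.007877 K/W.
T_interface = T_in − Q·ΣR_partial = -159 °C − (-4688)(0.007877) = -122 °C

T = -122 °C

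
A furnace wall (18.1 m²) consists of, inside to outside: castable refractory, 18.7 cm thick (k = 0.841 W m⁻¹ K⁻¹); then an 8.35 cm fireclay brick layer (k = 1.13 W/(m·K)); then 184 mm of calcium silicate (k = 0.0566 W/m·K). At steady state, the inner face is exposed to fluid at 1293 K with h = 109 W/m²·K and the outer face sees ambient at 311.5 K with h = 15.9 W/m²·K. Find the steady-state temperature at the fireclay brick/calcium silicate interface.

T = 1210 K

Treat each layer as a resistance in series:
  R_conv,in = 1/(hA) = 1/(109·18.1) = 5.069×10^-4 K/W
  R_castable refractory = L/(kA) = 0.187/(0.841·18.1) = 0.01228 K/W
  R_fireclay brick = L/(kA) = 0.0835/(1.13·18.1) = 0.004083 K/W
  R_calcium silicate = L/(kA) = 0.184/(0.0566·18.1) = 0.1796 K/W
  R_conv,out = 1/(hA) = 1/(15.9·18.1) = 0.003475 K/W
ΣR = 5.069×10^-4 + 0.01228 + 0.004083 + 0.1796 + 0.003475 = 0.1999 K/W
Q = ΔT/ΣR = (1293 K − 311.5 K)/0.1999 = 4910 W
From the inner boundary to the fireclay brick/calcium silicate interface, ΣR_partial = 0.01687 K/W.
T_interface = T_in − Q·ΣR_partial = 1293 K − (4910)(0.01687) = 1210 K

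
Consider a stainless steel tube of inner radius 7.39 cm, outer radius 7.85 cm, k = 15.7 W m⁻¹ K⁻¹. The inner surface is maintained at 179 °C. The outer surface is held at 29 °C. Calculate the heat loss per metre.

Q' = 245 kW/m

Q' = 2πk·ΔT/ln(r₂/r₁) = 2π × 15.7 × 150 / ln(0.0785/0.0739) = 2.45×10^5 W/m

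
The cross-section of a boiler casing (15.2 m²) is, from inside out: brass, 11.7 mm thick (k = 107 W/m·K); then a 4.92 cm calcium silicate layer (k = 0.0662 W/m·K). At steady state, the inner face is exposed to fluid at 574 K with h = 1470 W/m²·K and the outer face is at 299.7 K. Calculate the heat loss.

Q = 5600 W

Series thermal resistances, inner to outer:
  R_conv,in = 1/(hA) = 1/(1470·15.2) = 4.475×10^-5 K/W
  R_brass = L/(kA) = 0.0117/(107·15.2) = 7.194×10^-6 K/W
  R_calcium silicate = L/(kA) = 0.0492/(0.0662·15.2) = 0.04889 K/W
ΣR = 4.475×10^-5 + 7.194×10^-6 + 0.04889 = 0.04894 K/W
Q = ΔT/ΣR = (574 K − 299.7 K)/0.04894 = 5600 W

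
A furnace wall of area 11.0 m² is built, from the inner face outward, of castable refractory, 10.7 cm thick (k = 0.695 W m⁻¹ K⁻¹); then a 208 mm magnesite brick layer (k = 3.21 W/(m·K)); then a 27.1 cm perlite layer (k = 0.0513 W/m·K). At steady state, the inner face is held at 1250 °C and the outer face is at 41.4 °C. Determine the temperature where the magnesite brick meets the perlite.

Resistance network (inner→outer):
  R_castable refractory = L/(kA) = 0.107/(0.695·11.0) = 0.01400 K/W
  R_magnesite brick = L/(kA) = 0.208/(3.21·11.0) = 0.005891 K/W
  R_perlite = L/(kA) = 0.271/(0.0513·11.0) = 0.4802 K/W
ΣR = 0.01400 + 0.005891 + 0.4802 = 0.5001 K/W
Q = ΔT/ΣR = (1250 °C − 41.4 °C)/0.5001 = 2417 W
From the inner boundary to the magnesite brick/perlite interface, ΣR_partial = 0.01989 K/W.
T_interface = T_in − Q·ΣR_partial = 1250 °C − (2417)(0.01989) = 1202 °C

T = 1202 °C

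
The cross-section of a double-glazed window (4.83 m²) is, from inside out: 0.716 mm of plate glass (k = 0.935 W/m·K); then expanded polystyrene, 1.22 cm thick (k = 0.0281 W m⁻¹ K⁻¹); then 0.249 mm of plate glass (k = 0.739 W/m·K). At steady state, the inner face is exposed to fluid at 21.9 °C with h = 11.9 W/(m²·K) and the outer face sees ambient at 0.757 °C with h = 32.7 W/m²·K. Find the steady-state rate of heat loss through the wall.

Q = 186 W

Treat each layer as a resistance in series:
  R_conv,in = 1/(hA) = 1/(11.9·4.83) = 0.01740 K/W
  R_plate glass = L/(kA) = 7.16×10^-4/(0.935·4.83) = 1.585×10^-4 K/W
  R_expanded polystyrene = L/(kA) = 0.0122/(0.0281·4.83) = 0.08989 K/W
  R_plate glass = L/(kA) = 2.49×10^-4/(0.739·4.83) = 6.976×10^-5 K/W
  R_conv,out = 1/(hA) = 1/(32.7·4.83) = 0.006331 K/W
ΣR = 0.01740 + 1.585×10^-4 + 0.08989 + 6.976×10^-5 + 0.006331 = 0.1138 K/W
Q = ΔT/ΣR = (21.9 °C − 0.757 °C)/0.1138 = 186 W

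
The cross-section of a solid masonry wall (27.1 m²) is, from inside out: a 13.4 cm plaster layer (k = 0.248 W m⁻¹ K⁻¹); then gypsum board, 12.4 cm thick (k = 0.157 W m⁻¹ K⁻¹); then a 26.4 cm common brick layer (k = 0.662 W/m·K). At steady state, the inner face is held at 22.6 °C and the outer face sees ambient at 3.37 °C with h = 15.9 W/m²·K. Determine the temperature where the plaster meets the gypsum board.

T = 16.8 °C

Resistance network (inner→outer):
  R_plaster = L/(kA) = 0.134/(0.248·27.1) = 0.01994 K/W
  R_gypsum board = L/(kA) = 0.124/(0.157·27.1) = 0.02914 K/W
  R_common brick = L/(kA) = 0.264/(0.662·27.1) = 0.01472 K/W
  R_conv,out = 1/(hA) = 1/(15.9·27.1) = 0.002321 K/W
ΣR = 0.01994 + 0.02914 + 0.01472 + 0.002321 = 0.06612 K/W
Q = ΔT/ΣR = (22.6 °C − 3.37 °C)/0.06612 = 290.8 W
From the inner boundary to the plaster/gypsum board interface, ΣR_partial = 0.01994 K/W.
T_interface = T_in − Q·ΣR_partial = 22.6 °C − (290.8)(0.01994) = 16.8 °C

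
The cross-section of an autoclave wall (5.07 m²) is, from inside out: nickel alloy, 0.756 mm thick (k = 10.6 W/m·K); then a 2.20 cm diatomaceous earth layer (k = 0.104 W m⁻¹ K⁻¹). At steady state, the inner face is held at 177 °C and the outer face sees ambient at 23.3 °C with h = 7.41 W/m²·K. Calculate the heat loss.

Series thermal resistances, inner to outer:
  R_nickel alloy = L/(kA) = 7.56×10^-4/(10.6·5.07) = 1.407×10^-5 K/W
  R_diatomaceous earth = L/(kA) = 0.0220/(0.104·5.07) = 0.04172 K/W
  R_conv,out = 1/(hA) = 1/(7.41·5.07) = 0.02662 K/W
ΣR = 1.407×10^-5 + 0.04172 + 0.02662 = 0.06835 K/W
Q = ΔT/ΣR = (177 °C − 23.3 °C)/0.06835 = 2250 W

Q = 2.25 kW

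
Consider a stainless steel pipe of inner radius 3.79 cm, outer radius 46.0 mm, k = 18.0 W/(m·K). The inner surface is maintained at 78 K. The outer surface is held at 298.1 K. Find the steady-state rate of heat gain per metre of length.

Q' = 2πk·ΔT/ln(r₂/r₁) = 2π × 18.0 × 220.1 / ln(0.0460/0.0379) = 1.29×10^5 W/m

Q' = 1.29×10^5 W/m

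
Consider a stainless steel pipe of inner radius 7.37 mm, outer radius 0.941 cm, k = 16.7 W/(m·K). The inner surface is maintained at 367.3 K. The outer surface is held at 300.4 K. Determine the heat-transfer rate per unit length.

Q' = 28700 W/m

Q' = 2πk·ΔT/ln(r₂/r₁) = 2π × 16.7 × 66.9 / ln(0.00941/0.00737) = 28700 W/m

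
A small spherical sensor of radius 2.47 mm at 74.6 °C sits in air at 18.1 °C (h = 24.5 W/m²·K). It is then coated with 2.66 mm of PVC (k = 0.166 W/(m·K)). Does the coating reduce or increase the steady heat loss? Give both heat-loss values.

Critical radius for a sphere: r_cr = 2k/h = 0.0136 m = 1.36 cm.
Outer radius after coating: r₂ = 0.00247 + 0.00266 = 0.00513 m.
Since r₁ < r_cr and r₂ ≤ r_cr, the coating moves toward the maximum at r_cr — heat loss rises.
Bare: R = 1/(4πr₁²h) = 532.4 K/W; Q = 56.5/532.4 = 0.106 W.
Coated: R = R_cond + R_conv = 224.1 K/W; Q = 56.5/224.1 = 0.252 W.

increases: 0.106 → 0.252 W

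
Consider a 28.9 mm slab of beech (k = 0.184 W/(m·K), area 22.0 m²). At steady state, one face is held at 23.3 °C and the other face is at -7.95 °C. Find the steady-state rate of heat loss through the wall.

Q = 4.38 kW

Q = kA·ΔT/L = 0.184 × 22.0 × |23.3 °C − -7.95 °C| / 0.0289 = 4380 W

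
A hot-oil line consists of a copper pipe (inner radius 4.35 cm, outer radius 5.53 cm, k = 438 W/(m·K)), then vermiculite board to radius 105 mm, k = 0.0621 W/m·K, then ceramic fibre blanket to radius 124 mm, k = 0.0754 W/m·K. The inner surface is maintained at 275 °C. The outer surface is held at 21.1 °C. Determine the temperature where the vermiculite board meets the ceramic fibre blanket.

Series thermal resistances, inner to outer:
  R'_copper = ln(0.0553/0.0435)/(2πk) = 0.2400/(2π·438) = 8.721×10^-5 m·K/W
  R'_vermiculite board = ln(0.105/0.0553)/(2πk) = 0.6412/(2π·0.0621) = 1.643 m·K/W
  R'_ceramic fibre blanket = ln(0.124/0.105)/(2πk) = 0.1663/(2π·0.0754) = 0.3511 m·K/W
ΣR = 8.721×10^-5 + 1.643 + 0.3511 = 1.994 m·K/W
Q' = ΔT/ΣR = (275 °C − 21.1 °C)/1.994 = 127.3 W/m
From the inner boundary to the vermiculite board/ceramic fibre blanket interface, ΣR_partial = 1.643 m·K/W.
T_interface = T_in − Q'·ΣR_partial = 275 °C − (127.3)(1.643) = 65.8 °C

T = 65.8 °C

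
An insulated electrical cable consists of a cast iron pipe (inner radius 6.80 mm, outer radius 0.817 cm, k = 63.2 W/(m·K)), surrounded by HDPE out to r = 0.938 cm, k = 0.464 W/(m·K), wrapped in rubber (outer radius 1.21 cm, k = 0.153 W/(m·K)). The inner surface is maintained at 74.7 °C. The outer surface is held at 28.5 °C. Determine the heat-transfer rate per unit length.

Q' = 148 W/m

Series thermal resistances, inner to outer:
  R'_cast iron = ln(0.00817/0.00680)/(2πk) = 0.1835/(2π·63.2) = 4.622×10^-4 m·K/W
  R'_HDPE = ln(0.00938/0.00817)/(2πk) = 0.1381/(2π·0.464) = 0.04737 m·K/W
  R'_rubber = ln(0.0121/0.00938)/(2πk) = 0.2546/(2π·0.153) = 0.2649 m·K/W
ΣR = 4.622×10^-4 + 0.04737 + 0.2649 = 0.3127 m·K/W
Q' = ΔT/ΣR = (74.7 °C − 28.5 °C)/0.3127 = 148 W/m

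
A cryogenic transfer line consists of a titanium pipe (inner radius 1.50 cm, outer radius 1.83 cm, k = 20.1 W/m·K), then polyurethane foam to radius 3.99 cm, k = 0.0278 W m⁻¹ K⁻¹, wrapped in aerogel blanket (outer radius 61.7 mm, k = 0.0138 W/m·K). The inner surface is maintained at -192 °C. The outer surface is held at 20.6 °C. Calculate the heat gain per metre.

Treat each layer as a resistance in series:
  R'_titanium = ln(0.0183/0.0150)/(2πk) = 0.1989/(2π·20.1) = 0.001575 m·K/W
  R'_polyurethane foam = ln(0.0399/0.0183)/(2πk) = 0.7795/(2π·0.0278) = 4.462 m·K/W
  R'_aerogel blanket = ln(0.0617/0.0399)/(2πk) = 0.4359/(2π·0.0138) = 5.027 m·K/W
ΣR = 0.001575 + 4.462 + 5.027 = 9.491 m·K/W
Q' = ΔT/ΣR = (-192 °C − 20.6 °C)/9.491 = -22.4 W/m
(Negative Q' ⇒ heat flows inward; heat gain = 22.4 W/m.)

Q' = 22.4 W/m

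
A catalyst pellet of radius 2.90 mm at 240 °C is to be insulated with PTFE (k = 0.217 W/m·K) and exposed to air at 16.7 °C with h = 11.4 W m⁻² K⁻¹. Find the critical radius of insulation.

r_cr = 3.81 cm

For a sphere, r_cr = 2k_ins/h = 2·0.217/11.4 = 0.0381 m = 3.81 cm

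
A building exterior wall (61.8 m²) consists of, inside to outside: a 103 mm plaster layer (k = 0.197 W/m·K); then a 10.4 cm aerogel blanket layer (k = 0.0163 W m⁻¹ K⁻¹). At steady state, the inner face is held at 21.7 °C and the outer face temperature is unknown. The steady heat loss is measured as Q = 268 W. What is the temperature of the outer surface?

T_out = -8.24 °C

Sum the resistances:
  R_plaster = L/(kA) = 0.103/(0.197·61.8) = 0.008460 K/W
  R_aerogel blanket = L/(kA) = 0.104/(0.0163·61.8) = 0.1032 K/W
ΣR = 0.1117 K/W
ΔT = Q·ΣR = 268 × 0.1117 = 29.94 K
Heat flows outward, so T_out = T_in − ΔT = 21.7 − 29.94 = -8.24 °C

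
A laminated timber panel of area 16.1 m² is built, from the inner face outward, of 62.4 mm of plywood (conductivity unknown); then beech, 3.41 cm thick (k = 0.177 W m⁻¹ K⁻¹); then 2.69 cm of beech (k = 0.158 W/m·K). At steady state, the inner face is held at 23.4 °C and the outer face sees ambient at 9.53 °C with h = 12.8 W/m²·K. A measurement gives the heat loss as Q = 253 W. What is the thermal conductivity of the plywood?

k = 0.141 W/m·K

ΣR = ΔT/Q = |23.4 − 9.53|/253 = 0.05482 K/W
Known resistances:
  R_beech = L/(kA) = 0.0341/(0.177·16.1) = 0.01197 K/W
  R_beech = L/(kA) = 0.0269/(0.158·16.1) = 0.01057 K/W
  R_conv,out = 1/(hA) = 1/(12.8·16.1) = 0.004852 K/W
R_plywood = ΣR − ΣR_known = 0.05482 − 0.02739 = 0.02743 K/W
L/(kA) = 0.02743 ⇒ k = 0.0624/(0.02743·16.1) = 0.141 W/m·K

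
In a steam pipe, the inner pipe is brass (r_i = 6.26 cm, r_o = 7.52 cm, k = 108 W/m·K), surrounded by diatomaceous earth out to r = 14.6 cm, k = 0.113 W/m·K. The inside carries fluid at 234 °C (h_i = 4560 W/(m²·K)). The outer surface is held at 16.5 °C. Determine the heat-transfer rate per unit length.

Treat each layer as a resistance in series:
  R'_conv,in = 1/(2πr h) = 1/(2π·0.0626·4560) = 5.575×10^-4 m·K/W
  R'_brass = ln(0.0752/0.0626)/(2πk) = 0.1834/(2π·108) = 2.702×10^-4 m·K/W
  R'_diatomaceous earth = ln(0.146/0.0752)/(2πk) = 0.6635/(2π·0.113) = 0.9344 m·K/W
ΣR = 5.575×10^-4 + 2.702×10^-4 + 0.9344 = 0.9352 m·K/W
Q' = ΔT/ΣR = (234 °C − 16.5 °C)/0.9352 = 233 W/m

Q' = 233 W/m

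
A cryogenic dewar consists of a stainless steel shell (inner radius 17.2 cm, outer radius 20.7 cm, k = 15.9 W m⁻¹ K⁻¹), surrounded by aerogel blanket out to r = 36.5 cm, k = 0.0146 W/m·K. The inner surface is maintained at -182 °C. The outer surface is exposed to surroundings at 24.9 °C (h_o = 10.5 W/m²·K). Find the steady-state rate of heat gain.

Treat each layer as a resistance in series:
  R_stainless steel = (1/0.172 − 1/0.207)/(4πk) = 0.9830/(4π·15.9) = 0.004920 K/W
  R_aerogel blanket = (1/0.207 − 1/0.365)/(4πk) = 2.091/(4π·0.0146) = 11.40 K/W
  R_conv,out = 1/(4πr²h) = 1/(4π·0.365²·10.5) = 0.05689 K/W
ΣR = 0.004920 + 11.40 + 0.05689 = 11.46 K/W
Q = ΔT/ΣR = (-182 °C − 24.9 °C)/11.46 = -18.1 W
(Negative Q ⇒ heat flows inward; heat gain = 18.1 W.)

Q = 18.1 W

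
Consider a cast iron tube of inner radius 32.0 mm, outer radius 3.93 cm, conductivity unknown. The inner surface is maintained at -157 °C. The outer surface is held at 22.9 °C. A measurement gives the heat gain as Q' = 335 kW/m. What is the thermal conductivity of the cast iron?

k = 60.9 W/m·K

ΣR = ΔT/Q' = |-157 − 22.9|/3.35×10^5 = 5.370×10^-4 m·K/W
ln(r₂/r₁)/(2πk) = 5.370×10^-4 ⇒ k = 0.2055/(2π·5.370×10^-4) = 60.9 W/m·K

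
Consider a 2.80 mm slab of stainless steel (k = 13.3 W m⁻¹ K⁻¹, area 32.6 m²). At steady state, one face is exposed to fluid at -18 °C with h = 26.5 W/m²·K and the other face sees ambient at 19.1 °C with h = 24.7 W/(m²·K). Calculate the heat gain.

Q = 15.4 kW

Resistance network (inner→outer):
  R_conv,in = 1/(hA) = 1/(26.5·32.6) = 0.001158 K/W
  R_stainless steel = L/(kA) = 0.00280/(13.3·32.6) = 6.458×10^-6 K/W
  R_conv,out = 1/(hA) = 1/(24.7·32.6) = 0.001242 K/W
ΣR = 0.001158 + 6.458×10^-6 + 0.001242 = 0.002406 K/W
Q = ΔT/ΣR = (-18 °C − 19.1 °C)/0.002406 = -15400 W
(Negative Q ⇒ heat flows inward; heat gain = 15400 W.)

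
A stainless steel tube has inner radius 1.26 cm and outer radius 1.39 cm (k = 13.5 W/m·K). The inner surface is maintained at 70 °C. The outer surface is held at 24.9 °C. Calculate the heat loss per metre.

Q' = 39.0 kW/m

Q' = 2πk·ΔT/ln(r₂/r₁) = 2π × 13.5 × 45.1 / ln(0.0139/0.0126) = 39000 W/m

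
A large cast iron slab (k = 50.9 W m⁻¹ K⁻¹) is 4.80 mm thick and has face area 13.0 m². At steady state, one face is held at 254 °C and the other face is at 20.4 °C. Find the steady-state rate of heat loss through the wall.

Q = 3.22×10^7 W

Q = kA·ΔT/L = 50.9 × 13.0 × |254 °C − 20.4 °C| / 0.00480 = 3.22×10^7 W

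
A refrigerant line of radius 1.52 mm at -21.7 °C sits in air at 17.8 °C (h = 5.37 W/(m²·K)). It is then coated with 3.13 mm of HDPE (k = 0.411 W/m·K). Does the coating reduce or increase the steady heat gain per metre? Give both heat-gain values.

increases: 2.03 → 5.80 W/m

Critical radius for a cylinder: r_cr = k/h = 0.0765 m = 7.65 cm.
Outer radius after coating: r₂ = 0.00152 + 0.00313 = 0.00465 m.
Since r₁ < r_cr and r₂ ≤ r_cr, the coating moves toward the maximum at r_cr — heat gain rises.
Bare: R = 1/(2πr₁h) = 19.50 m·K/W; Q = 39.5/19.50 = 2.03 W/m.
Coated: R = R_cond + R_conv = 6.807 m·K/W; Q = 39.5/6.807 = 5.80 W/m.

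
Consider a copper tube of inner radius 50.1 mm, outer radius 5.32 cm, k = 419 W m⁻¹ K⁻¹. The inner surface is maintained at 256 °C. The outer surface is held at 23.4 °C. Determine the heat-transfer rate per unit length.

Q' = 10200 kW/m

Q' = 2πk·ΔT/ln(r₂/r₁) = 2π × 419 × 232.6 / ln(0.0532/0.0501) = 1.02×10^7 W/m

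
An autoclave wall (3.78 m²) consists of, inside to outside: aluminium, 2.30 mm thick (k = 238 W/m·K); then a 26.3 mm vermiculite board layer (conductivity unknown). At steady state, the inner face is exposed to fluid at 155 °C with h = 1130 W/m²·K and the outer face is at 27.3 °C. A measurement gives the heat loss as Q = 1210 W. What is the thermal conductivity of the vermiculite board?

k = 0.0661 W/m·K

ΣR = ΔT/Q = |155 − 27.3|/1210 = 0.1055 K/W
Known resistances:
  R_conv,in = 1/(hA) = 1/(1130·3.78) = 2.341×10^-4 K/W
  R_aluminium = L/(kA) = 0.00230/(238·3.78) = 2.557×10^-6 K/W
R_vermiculite board = ΣR − ΣR_known = 0.1055 − 2.367×10^-4 = 0.1053 K/W
L/(kA) = 0.1053 ⇒ k = 0.0263/(0.1053·3.78) = 0.0661 W/m·K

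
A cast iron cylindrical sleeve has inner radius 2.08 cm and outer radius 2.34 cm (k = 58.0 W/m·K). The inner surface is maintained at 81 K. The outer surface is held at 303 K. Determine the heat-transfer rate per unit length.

Q' = 2πk·ΔT/ln(r₂/r₁) = 2π × 58.0 × 222 / ln(0.0234/0.0208) = 6.87×10^5 W/m

Q' = 687 kW/m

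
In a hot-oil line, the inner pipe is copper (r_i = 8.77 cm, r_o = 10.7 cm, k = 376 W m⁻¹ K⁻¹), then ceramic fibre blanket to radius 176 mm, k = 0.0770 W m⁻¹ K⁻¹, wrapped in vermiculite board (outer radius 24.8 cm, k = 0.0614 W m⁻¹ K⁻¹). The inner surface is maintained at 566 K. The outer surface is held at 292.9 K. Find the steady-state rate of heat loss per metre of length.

Resistance network (inner→outer):
  R'_copper = ln(0.107/0.0877)/(2πk) = 0.1989/(2π·376) = 8.419×10^-5 m·K/W
  R'_ceramic fibre blanket = ln(0.176/0.107)/(2πk) = 0.4977/(2π·0.0770) = 1.029 m·K/W
  R'_vermiculite board = ln(0.248/0.176)/(2πk) = 0.3429/(2π·0.0614) = 0.8889 m·K/W
ΣR = 8.419×10^-5 + 1.029 + 0.8889 = 1.918 m·K/W
Q' = ΔT/ΣR = (566 K − 292.9 K)/1.918 = 142 W/m

Q' = 142 W/m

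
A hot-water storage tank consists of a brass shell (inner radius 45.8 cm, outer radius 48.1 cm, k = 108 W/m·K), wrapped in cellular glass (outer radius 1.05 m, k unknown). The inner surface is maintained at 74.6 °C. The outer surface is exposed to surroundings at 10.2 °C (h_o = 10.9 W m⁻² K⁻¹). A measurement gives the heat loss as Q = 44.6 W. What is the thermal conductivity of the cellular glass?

k = 0.0624 W/m·K

ΣR = ΔT/Q = |74.6 − 10.2|/44.6 = 1.444 K/W
Known resistances:
  R_brass = (1/0.458 − 1/0.481)/(4πk) = 0.1044/(4π·108) = 7.693×10^-5 K/W
  R_conv,out = 1/(4πr²h) = 1/(4π·1.05²·10.9) = 0.006622 K/W
R_cellular glass = ΣR − ΣR_known = 1.444 − 0.006699 = 1.437 K/W
(1/r₁−1/r₂)/(4πk) = 1.437 ⇒ k = 1.127/(4π·1.437) = 0.0624 W/m·K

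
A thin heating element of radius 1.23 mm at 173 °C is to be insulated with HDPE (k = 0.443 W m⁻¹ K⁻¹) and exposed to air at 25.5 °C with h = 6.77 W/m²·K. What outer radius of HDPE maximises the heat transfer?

r_cr = 6.54 cm

For a cylinder, r_cr = k_ins/h = 0.443/6.77 = 0.0654 m = 6.54 cm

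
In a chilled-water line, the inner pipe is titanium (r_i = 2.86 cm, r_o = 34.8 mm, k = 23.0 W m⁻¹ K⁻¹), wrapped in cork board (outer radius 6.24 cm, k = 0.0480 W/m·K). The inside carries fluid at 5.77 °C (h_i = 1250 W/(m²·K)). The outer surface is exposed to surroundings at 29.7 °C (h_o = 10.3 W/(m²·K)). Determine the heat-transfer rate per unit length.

Q' = 10.9 W/m

Treat each layer as a resistance in series:
  R'_conv,in = 1/(2πr h) = 1/(2π·0.0286·1250) = 0.004452 m·K/W
  R'_titanium = ln(0.0348/0.0286)/(2πk) = 0.1962/(2π·23.0) = 0.001358 m·K/W
  R'_cork board = ln(0.0624/0.0348)/(2πk) = 0.5839/(2π·0.0480) = 1.936 m·K/W
  R'_conv,out = 1/(2πr h) = 1/(2π·0.0624·10.3) = 0.2476 m·K/W
ΣR = 0.004452 + 0.001358 + 1.936 + 0.2476 = 2.189 m·K/W
Q' = ΔT/ΣR = (5.77 °C − 29.7 °C)/2.189 = -10.9 W/m
(Negative Q' ⇒ heat flows inward; heat gain = 10.9 W/m.)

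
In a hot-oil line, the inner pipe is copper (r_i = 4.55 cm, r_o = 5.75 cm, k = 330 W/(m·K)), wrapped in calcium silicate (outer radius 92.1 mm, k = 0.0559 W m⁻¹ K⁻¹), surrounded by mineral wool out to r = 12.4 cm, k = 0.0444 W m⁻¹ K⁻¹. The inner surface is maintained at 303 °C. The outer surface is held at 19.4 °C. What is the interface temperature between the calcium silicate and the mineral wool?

Resistance network (inner→outer):
  R'_copper = ln(0.0575/0.0455)/(2πk) = 0.2341/(2π·330) = 1.129×10^-4 m·K/W
  R'_calcium silicate = ln(0.0921/0.0575)/(2πk) = 0.4711/(2π·0.0559) = 1.341 m·K/W
  R'_mineral wool = ln(0.124/0.0921)/(2πk) = 0.2974/(2π·0.0444) = 1.066 m·K/W
ΣR = 1.129×10^-4 + 1.341 + 1.066 = 2.407 m·K/W
Q' = ΔT/ΣR = (303 °C − 19.4 °C)/2.407 = 117.8 W/m
From the inner boundary to the calcium silicate/mineral wool interface, ΣR_partial = 1.341 m·K/W.
T_interface = T_in − Q'·ΣR_partial = 303 °C − (117.8)(1.341) = 145 °C

T = 145 °C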